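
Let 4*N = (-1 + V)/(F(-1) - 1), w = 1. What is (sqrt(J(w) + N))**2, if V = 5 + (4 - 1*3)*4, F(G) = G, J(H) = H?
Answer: 0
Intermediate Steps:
V = 9 (V = 5 + (4 - 3)*4 = 5 + 1*4 = 5 + 4 = 9)
N = -1 (N = ((-1 + 9)/(-1 - 1))/4 = (8/(-2))/4 = (8*(-1/2))/4 = (1/4)*(-4) = -1)
(sqrt(J(w) + N))**2 = (sqrt(1 - 1))**2 = (sqrt(0))**2 = 0**2 = 0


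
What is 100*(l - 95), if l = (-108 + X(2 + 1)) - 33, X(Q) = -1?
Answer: -23700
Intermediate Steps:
l = -142 (l = (-108 - 1) - 33 = -109 - 33 = -142)
100*(l - 95) = 100*(-142 - 95) = 100*(-237) = -23700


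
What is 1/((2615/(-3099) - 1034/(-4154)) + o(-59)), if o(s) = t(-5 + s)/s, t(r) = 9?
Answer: -379760757/283850755 ≈ -1.3379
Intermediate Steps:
o(s) = 9/s
1/((2615/(-3099) - 1034/(-4154)) + o(-59)) = 1/((2615/(-3099) - 1034/(-4154)) + 9/(-59)) = 1/((2615*(-1/3099) - 1034*(-1/4154)) + 9*(-1/59)) = 1/((-2615/3099 + 517/2077) - 9/59) = 1/(-3829172/6436623 - 9/59) = 1/(-283850755/379760757) = -379760757/283850755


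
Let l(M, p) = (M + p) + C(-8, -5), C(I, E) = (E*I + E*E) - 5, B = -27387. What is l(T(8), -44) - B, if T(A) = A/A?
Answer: 27404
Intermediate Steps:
C(I, E) = -5 + E**2 + E*I (C(I, E) = (E*I + E**2) - 5 = (E**2 + E*I) - 5 = -5 + E**2 + E*I)
T(A) = 1
l(M, p) = 60 + M + p (l(M, p) = (M + p) + (-5 + (-5)**2 - 5*(-8)) = (M + p) + (-5 + 25 + 40) = (M + p) + 60 = 60 + M + p)
l(T(8), -44) - B = (60 + 1 - 44) - 1*(-27387) = 17 + 27387 = 27404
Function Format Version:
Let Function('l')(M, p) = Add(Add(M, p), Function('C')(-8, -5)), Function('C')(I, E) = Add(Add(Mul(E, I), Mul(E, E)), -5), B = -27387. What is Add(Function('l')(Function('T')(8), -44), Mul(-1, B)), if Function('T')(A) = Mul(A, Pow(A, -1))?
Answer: 27404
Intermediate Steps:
Function('C')(I, E) = Add(-5, Pow(E, 2), Mul(E, I)) (Function('C')(I, E) = Add(Add(Mul(E, I), Pow(E, 2)), -5) = Add(Add(Pow(E, 2), Mul(E, I)), -5) = Add(-5, Pow(E, 2), Mul(E, I)))
Function('T')(A) = 1
Function('l')(M, p) = Add(60, M, p) (Function('l')(M, p) = Add(Add(M, p), Add(-5, Pow(-5, 2), Mul(-5, -8))) = Add(Add(M, p), Add(-5, 25, 40)) = Add(Add(M, p), 60) = Add(60, M, p))
Add(Function('l')(Function('T')(8), -44), Mul(-1, B)) = Add(Add(60, 1, -44), Mul(-1, -27387)) = Add(17, 27387) = 27404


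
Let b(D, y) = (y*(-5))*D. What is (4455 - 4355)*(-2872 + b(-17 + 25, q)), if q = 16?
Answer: -351200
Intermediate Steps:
b(D, y) = -5*D*y (b(D, y) = (-5*y)*D = -5*D*y)
(4455 - 4355)*(-2872 + b(-17 + 25, q)) = (4455 - 4355)*(-2872 - 5*(-17 + 25)*16) = 100*(-2872 - 5*8*16) = 100*(-2872 - 640) = 100*(-3512) = -351200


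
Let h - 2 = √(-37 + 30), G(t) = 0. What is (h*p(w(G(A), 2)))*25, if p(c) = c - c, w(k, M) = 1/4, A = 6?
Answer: 0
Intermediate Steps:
w(k, M) = ¼
p(c) = 0
h = 2 + I*√7 (h = 2 + √(-37 + 30) = 2 + √(-7) = 2 + I*√7 ≈ 2.0 + 2.6458*I)
(h*p(w(G(A), 2)))*25 = ((2 + I*√7)*0)*25 = 0*25 = 0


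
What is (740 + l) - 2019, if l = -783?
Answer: -2062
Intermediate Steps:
(740 + l) - 2019 = (740 - 783) - 2019 = -43 - 2019 = -2062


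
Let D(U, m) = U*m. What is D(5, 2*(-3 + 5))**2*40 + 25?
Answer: 16025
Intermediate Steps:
D(5, 2*(-3 + 5))**2*40 + 25 = (5*(2*(-3 + 5)))**2*40 + 25 = (5*(2*2))**2*40 + 25 = (5*4)**2*40 + 25 = 20**2*40 + 25 = 400*40 + 25 = 16000 + 25 = 16025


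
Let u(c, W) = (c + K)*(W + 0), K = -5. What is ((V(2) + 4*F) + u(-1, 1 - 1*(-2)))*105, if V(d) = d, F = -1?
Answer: -2100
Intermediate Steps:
u(c, W) = W*(-5 + c) (u(c, W) = (c - 5)*(W + 0) = (-5 + c)*W = W*(-5 + c))
((V(2) + 4*F) + u(-1, 1 - 1*(-2)))*105 = ((2 + 4*(-1)) + (1 - 1*(-2))*(-5 - 1))*105 = ((2 - 4) + (1 + 2)*(-6))*105 = (-2 + 3*(-6))*105 = (-2 - 18)*105 = -20*105 = -2100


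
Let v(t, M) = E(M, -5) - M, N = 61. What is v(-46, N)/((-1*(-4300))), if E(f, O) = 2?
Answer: -59/4300 ≈ -0.013721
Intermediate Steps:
v(t, M) = 2 - M
v(-46, N)/((-1*(-4300))) = (2 - 1*61)/((-1*(-4300))) = (2 - 61)/4300 = -59*1/4300 = -59/4300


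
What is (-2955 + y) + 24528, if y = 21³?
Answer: 30834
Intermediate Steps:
y = 9261
(-2955 + y) + 24528 = (-2955 + 9261) + 24528 = 6306 + 24528 = 30834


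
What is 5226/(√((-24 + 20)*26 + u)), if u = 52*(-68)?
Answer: -201*I*√910/70 ≈ -86.62*I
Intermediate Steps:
u = -3536
5226/(√((-24 + 20)*26 + u)) = 5226/(√((-24 + 20)*26 - 3536)) = 5226/(√(-4*26 - 3536)) = 5226/(√(-104 - 3536)) = 5226/(√(-3640)) = 5226/((2*I*√910)) = 5226*(-I*√910/1820) = -201*I*√910/70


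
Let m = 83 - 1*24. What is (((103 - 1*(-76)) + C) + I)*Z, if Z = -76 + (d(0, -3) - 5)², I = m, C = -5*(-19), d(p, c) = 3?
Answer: -23976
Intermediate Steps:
C = 95
m = 59 (m = 83 - 24 = 59)
I = 59
Z = -72 (Z = -76 + (3 - 5)² = -76 + (-2)² = -76 + 4 = -72)
(((103 - 1*(-76)) + C) + I)*Z = (((103 - 1*(-76)) + 95) + 59)*(-72) = (((103 + 76) + 95) + 59)*(-72) = ((179 + 95) + 59)*(-72) = (274 + 59)*(-72) = 333*(-72) = -23976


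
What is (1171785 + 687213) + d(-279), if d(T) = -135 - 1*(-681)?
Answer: 1859544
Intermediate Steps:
d(T) = 546 (d(T) = -135 + 681 = 546)
(1171785 + 687213) + d(-279) = (1171785 + 687213) + 546 = 1858998 + 546 = 1859544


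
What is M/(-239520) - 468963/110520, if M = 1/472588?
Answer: -29491071156263/6950128654464 ≈ -4.2432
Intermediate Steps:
M = 1/472588 ≈ 2.1160e-6
M/(-239520) - 468963/110520 = (1/472588)/(-239520) - 468963/110520 = (1/472588)*(-1/239520) - 468963*1/110520 = -1/113194277760 - 52107/12280 = -29491071156263/6950128654464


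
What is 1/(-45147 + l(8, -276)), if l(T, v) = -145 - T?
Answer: -1/45300 ≈ -2.2075e-5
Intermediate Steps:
1/(-45147 + l(8, -276)) = 1/(-45147 + (-145 - 1*8)) = 1/(-45147 + (-145 - 8)) = 1/(-45147 - 153) = 1/(-45300) = -1/45300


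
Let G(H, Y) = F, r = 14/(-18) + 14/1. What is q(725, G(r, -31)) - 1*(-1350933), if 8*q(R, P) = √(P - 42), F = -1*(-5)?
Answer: 1350933 + I*√37/8 ≈ 1.3509e+6 + 0.76035*I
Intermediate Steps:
r = 119/9 (r = 14*(-1/18) + 14*1 = -7/9 + 14 = 119/9 ≈ 13.222)
F = 5
G(H, Y) = 5
q(R, P) = √(-42 + P)/8 (q(R, P) = √(P - 42)/8 = √(-42 + P)/8)
q(725, G(r, -31)) - 1*(-1350933) = √(-42 + 5)/8 - 1*(-1350933) = √(-37)/8 + 1350933 = (I*√37)/8 + 1350933 = I*√37/8 + 1350933 = 1350933 + I*√37/8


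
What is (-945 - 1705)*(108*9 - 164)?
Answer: -2141200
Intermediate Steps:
(-945 - 1705)*(108*9 - 164) = -2650*(972 - 164) = -2650*808 = -2141200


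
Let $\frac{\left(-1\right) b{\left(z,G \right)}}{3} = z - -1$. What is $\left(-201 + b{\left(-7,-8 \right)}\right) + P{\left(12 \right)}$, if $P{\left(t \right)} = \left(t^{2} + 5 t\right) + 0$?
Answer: $21$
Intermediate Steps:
$b{\left(z,G \right)} = -3 - 3 z$ ($b{\left(z,G \right)} = - 3 \left(z - -1\right) = - 3 \left(z + 1\right) = - 3 \left(1 + z\right) = -3 - 3 z$)
$P{\left(t \right)} = t^{2} + 5 t$
$\left(-201 + b{\left(-7,-8 \right)}\right) + P{\left(12 \right)} = \left(-201 - -18\right) + 12 \left(5 + 12\right) = \left(-201 + \left(-3 + 21\right)\right) + 12 \cdot 17 = \left(-201 + 18\right) + 204 = -183 + 204 = 21$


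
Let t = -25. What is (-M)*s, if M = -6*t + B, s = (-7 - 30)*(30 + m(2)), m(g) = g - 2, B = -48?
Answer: 113220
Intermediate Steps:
m(g) = -2 + g
s = -1110 (s = (-7 - 30)*(30 + (-2 + 2)) = -37*(30 + 0) = -37*30 = -1110)
M = 102 (M = -6*(-25) - 48 = 150 - 48 = 102)
(-M)*s = -1*102*(-1110) = -102*(-1110) = 113220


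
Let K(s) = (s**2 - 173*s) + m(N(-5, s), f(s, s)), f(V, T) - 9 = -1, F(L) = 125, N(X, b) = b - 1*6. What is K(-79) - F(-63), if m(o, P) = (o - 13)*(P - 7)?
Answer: 19685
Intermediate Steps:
N(X, b) = -6 + b (N(X, b) = b - 6 = -6 + b)
f(V, T) = 8 (f(V, T) = 9 - 1 = 8)
m(o, P) = (-13 + o)*(-7 + P)
K(s) = -19 + s**2 - 172*s (K(s) = (s**2 - 173*s) + (91 - 13*8 - 7*(-6 + s) + 8*(-6 + s)) = (s**2 - 173*s) + (91 - 104 + (42 - 7*s) + (-48 + 8*s)) = (s**2 - 173*s) + (-19 + s) = -19 + s**2 - 172*s)
K(-79) - F(-63) = (-19 + (-79)**2 - 172*(-79)) - 1*125 = (-19 + 6241 + 13588) - 125 = 19810 - 125 = 19685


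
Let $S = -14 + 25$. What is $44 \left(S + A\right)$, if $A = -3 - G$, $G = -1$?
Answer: $396$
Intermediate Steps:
$A = -2$ ($A = -3 - -1 = -3 + 1 = -2$)
$S = 11$
$44 \left(S + A\right) = 44 \left(11 - 2\right) = 44 \cdot 9 = 396$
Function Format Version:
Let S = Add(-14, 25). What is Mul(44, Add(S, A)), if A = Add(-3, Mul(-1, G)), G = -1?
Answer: 396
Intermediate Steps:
A = -2 (A = Add(-3, Mul(-1, -1)) = Add(-3, 1) = -2)
S = 11
Mul(44, Add(S, A)) = Mul(44, Add(11, -2)) = Mul(44, 9) = 396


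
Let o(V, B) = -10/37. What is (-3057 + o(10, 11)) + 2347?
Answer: -26280/37 ≈ -710.27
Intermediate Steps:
o(V, B) = -10/37 (o(V, B) = -10*1/37 = -10/37)
(-3057 + o(10, 11)) + 2347 = (-3057 - 10/37) + 2347 = -113119/37 + 2347 = -26280/37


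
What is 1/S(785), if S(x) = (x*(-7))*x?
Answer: -1/4313575 ≈ -2.3183e-7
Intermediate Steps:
S(x) = -7*x**2 (S(x) = (-7*x)*x = -7*x**2)
1/S(785) = 1/(-7*785**2) = 1/(-7*616225) = 1/(-4313575) = -1/4313575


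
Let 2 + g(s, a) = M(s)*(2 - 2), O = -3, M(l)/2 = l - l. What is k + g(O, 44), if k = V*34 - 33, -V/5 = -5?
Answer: 815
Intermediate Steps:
M(l) = 0 (M(l) = 2*(l - l) = 2*0 = 0)
V = 25 (V = -5*(-5) = 25)
g(s, a) = -2 (g(s, a) = -2 + 0*(2 - 2) = -2 + 0*0 = -2 + 0 = -2)
k = 817 (k = 25*34 - 33 = 850 - 33 = 817)
k + g(O, 44) = 817 - 2 = 815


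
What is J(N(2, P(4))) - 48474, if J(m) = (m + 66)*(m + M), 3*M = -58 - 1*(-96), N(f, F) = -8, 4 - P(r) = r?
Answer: -144610/3 ≈ -48203.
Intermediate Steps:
P(r) = 4 - r
M = 38/3 (M = (-58 - 1*(-96))/3 = (-58 + 96)/3 = (⅓)*38 = 38/3 ≈ 12.667)
J(m) = (66 + m)*(38/3 + m) (J(m) = (m + 66)*(m + 38/3) = (66 + m)*(38/3 + m))
J(N(2, P(4))) - 48474 = (836 + (-8)² + (236/3)*(-8)) - 48474 = (836 + 64 - 1888/3) - 48474 = 812/3 - 48474 = -144610/3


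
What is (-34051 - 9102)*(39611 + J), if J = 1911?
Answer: -1791798866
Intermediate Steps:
(-34051 - 9102)*(39611 + J) = (-34051 - 9102)*(39611 + 1911) = -43153*41522 = -1791798866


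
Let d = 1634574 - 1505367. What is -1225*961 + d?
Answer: -1048018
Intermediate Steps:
d = 129207
-1225*961 + d = -1225*961 + 129207 = -1177225 + 129207 = -1048018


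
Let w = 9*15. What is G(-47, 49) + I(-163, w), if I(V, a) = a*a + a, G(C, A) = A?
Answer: 18409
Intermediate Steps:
w = 135
I(V, a) = a + a² (I(V, a) = a² + a = a + a²)
G(-47, 49) + I(-163, w) = 49 + 135*(1 + 135) = 49 + 135*136 = 49 + 18360 = 18409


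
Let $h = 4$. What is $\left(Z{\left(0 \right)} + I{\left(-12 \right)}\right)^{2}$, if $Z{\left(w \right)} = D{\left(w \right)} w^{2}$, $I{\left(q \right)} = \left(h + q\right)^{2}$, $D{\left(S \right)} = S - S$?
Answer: $4096$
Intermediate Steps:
$D{\left(S \right)} = 0$
$I{\left(q \right)} = \left(4 + q\right)^{2}$
$Z{\left(w \right)} = 0$ ($Z{\left(w \right)} = 0 w^{2} = 0$)
$\left(Z{\left(0 \right)} + I{\left(-12 \right)}\right)^{2} = \left(0 + \left(4 - 12\right)^{2}\right)^{2} = \left(0 + \left(-8\right)^{2}\right)^{2} = \left(0 + 64\right)^{2} = 64^{2} = 4096$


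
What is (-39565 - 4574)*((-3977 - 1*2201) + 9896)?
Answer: -164108802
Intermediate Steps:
(-39565 - 4574)*((-3977 - 1*2201) + 9896) = -44139*((-3977 - 2201) + 9896) = -44139*(-6178 + 9896) = -44139*3718 = -164108802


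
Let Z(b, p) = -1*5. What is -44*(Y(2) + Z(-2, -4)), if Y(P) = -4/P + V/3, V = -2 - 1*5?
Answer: 1232/3 ≈ 410.67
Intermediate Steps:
V = -7 (V = -2 - 5 = -7)
Z(b, p) = -5
Y(P) = -7/3 - 4/P (Y(P) = -4/P - 7/3 = -7/3 - 4/P)
-44*(Y(2) + Z(-2, -4)) = -44*((-7/3 - 4/2) - 5) = -44*((-7/3 - 4*1/2) - 5) = -44*((-7/3 - 2) - 5) = -44*(-13/3 - 5) = -44*(-28/3) = 1232/3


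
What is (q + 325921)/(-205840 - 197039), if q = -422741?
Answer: 96820/402879 ≈ 0.24032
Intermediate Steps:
(q + 325921)/(-205840 - 197039) = (-422741 + 325921)/(-205840 - 197039) = -96820/(-402879) = -96820*(-1/402879) = 96820/402879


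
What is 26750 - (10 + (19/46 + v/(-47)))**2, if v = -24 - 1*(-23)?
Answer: 124527118519/4674244 ≈ 26641.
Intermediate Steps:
v = -1 (v = -24 + 23 = -1)
26750 - (10 + (19/46 + v/(-47)))**2 = 26750 - (10 + (19/46 - 1/(-47)))**2 = 26750 - (10 + (19*(1/46) - 1*(-1/47)))**2 = 26750 - (10 + (19/46 + 1/47))**2 = 26750 - (10 + 939/2162)**2 = 26750 - (22559/2162)**2 = 26750 - 1*508908481/4674244 = 26750 - 508908481/4674244 = 124527118519/4674244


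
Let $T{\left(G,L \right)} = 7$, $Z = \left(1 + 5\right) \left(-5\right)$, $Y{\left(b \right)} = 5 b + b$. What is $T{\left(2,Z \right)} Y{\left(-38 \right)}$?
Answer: $-1596$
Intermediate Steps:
$Y{\left(b \right)} = 6 b$
$Z = -30$ ($Z = 6 \left(-5\right) = -30$)
$T{\left(2,Z \right)} Y{\left(-38 \right)} = 7 \cdot 6 \left(-38\right) = 7 \left(-228\right) = -1596$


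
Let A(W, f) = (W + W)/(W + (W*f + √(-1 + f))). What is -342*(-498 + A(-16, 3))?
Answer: 348286644/2047 - 5472*√2/2047 ≈ 1.7014e+5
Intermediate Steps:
A(W, f) = 2*W/(W + √(-1 + f) + W*f) (A(W, f) = (2*W)/(W + (√(-1 + f) + W*f)) = (2*W)/(W + √(-1 + f) + W*f) = 2*W/(W + √(-1 + f) + W*f))
-342*(-498 + A(-16, 3)) = -342*(-498 + 2*(-16)/(-16 + √(-1 + 3) - 16*3)) = -342*(-498 + 2*(-16)/(-16 + √2 - 48)) = -342*(-498 + 2*(-16)/(-64 + √2)) = -342*(-498 - 32/(-64 + √2)) = 170316 + 10944/(-64 + √2)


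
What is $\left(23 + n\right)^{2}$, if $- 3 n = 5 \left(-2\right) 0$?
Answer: $529$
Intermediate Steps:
$n = 0$ ($n = - \frac{5 \left(-2\right) 0}{3} = - \frac{\left(-10\right) 0}{3} = \left(- \frac{1}{3}\right) 0 = 0$)
$\left(23 + n\right)^{2} = \left(23 + 0\right)^{2} = 23^{2} = 529$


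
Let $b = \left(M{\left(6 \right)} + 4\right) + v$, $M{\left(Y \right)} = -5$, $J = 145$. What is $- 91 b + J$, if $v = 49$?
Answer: $-4223$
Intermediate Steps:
$b = 48$ ($b = \left(-5 + 4\right) + 49 = -1 + 49 = 48$)
$- 91 b + J = \left(-91\right) 48 + 145 = -4368 + 145 = -4223$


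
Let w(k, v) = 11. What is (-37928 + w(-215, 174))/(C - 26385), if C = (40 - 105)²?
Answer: 37917/22160 ≈ 1.7111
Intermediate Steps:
C = 4225 (C = (-65)² = 4225)
(-37928 + w(-215, 174))/(C - 26385) = (-37928 + 11)/(4225 - 26385) = -37917/(-22160) = -37917*(-1/22160) = 37917/22160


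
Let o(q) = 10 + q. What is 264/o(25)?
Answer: 264/35 ≈ 7.5429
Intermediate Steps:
264/o(25) = 264/(10 + 25) = 264/35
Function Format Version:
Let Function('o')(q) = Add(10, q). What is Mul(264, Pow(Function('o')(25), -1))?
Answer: Rational(264, 35) ≈ 7.5429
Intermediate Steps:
Mul(264, Pow(Function('o')(25), -1)) = Mul(264, Pow(Add(10, 25), -1)) = Mul(264, Pow(35, -1)) = Mul(264, Rational(1, 35)) = Rational(264, 35)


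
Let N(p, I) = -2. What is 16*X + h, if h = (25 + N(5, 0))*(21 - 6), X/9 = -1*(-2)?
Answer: 633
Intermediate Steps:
X = 18 (X = 9*(-1*(-2)) = 9*2 = 18)
h = 345 (h = (25 - 2)*(21 - 6) = 23*15 = 345)
16*X + h = 16*18 + 345 = 288 + 345 = 633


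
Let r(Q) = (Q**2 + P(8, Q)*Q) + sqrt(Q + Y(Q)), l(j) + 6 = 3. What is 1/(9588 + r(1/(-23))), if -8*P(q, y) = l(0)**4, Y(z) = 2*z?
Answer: 171727310584/1646597378190433 - 778688*I*sqrt(69)/1646597378190433 ≈ 0.00010429 - 3.9283e-9*I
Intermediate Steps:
l(j) = -3 (l(j) = -6 + 3 = -3)
P(q, y) = -81/8 (P(q, y) = -1/8*(-3)**4 = -1/8*81 = -81/8)
r(Q) = Q**2 - 81*Q/8 + sqrt(3)*sqrt(Q) (r(Q) = (Q**2 - 81*Q/8) + sqrt(Q + 2*Q) = (Q**2 - 81*Q/8) + sqrt(3*Q) = (Q**2 - 81*Q/8) + sqrt(3)*sqrt(Q) = Q**2 - 81*Q/8 + sqrt(3)*sqrt(Q))
1/(9588 + r(1/(-23))) = 1/(9588 + ((1/(-23))**2 - 81/8/(-23) + sqrt(3)*sqrt(1/(-23)))) = 1/(9588 + ((-1/23)**2 - 81/8*(-1/23) + sqrt(3)*sqrt(-1/23))) = 1/(9588 + (1/529 + 81/184 + sqrt(3)*(I*sqrt(23)/23))) = 1/(9588 + (1/529 + 81/184 + I*sqrt(69)/23)) = 1/(9588 + (1871/4232 + I*sqrt(69)/23)) = 1/(40578287/4232 + I*sqrt(69)/23)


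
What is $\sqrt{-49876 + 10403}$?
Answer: $i \sqrt{39473} \approx 198.68 i$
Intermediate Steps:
$\sqrt{-49876 + 10403} = \sqrt{-39473} = i \sqrt{39473}$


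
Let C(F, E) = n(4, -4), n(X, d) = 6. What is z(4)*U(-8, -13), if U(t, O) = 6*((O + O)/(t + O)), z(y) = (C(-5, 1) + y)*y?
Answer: 2080/7 ≈ 297.14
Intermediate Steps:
C(F, E) = 6
z(y) = y*(6 + y) (z(y) = (6 + y)*y = y*(6 + y))
U(t, O) = 12*O/(O + t) (U(t, O) = 6*((2*O)/(O + t)) = 6*(2*O/(O + t)) = 12*O/(O + t))
z(4)*U(-8, -13) = (4*(6 + 4))*(12*(-13)/(-13 - 8)) = (4*10)*(12*(-13)/(-21)) = 40*(12*(-13)*(-1/21)) = 40*(52/7) = 2080/7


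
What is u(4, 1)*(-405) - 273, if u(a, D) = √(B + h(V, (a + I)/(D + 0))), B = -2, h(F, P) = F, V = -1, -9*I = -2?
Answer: -273 - 405*I*√3 ≈ -273.0 - 701.48*I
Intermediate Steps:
I = 2/9 (I = -⅑*(-2) = 2/9 ≈ 0.22222)
u(a, D) = I*√3 (u(a, D) = √(-2 - 1) = √(-3) = I*√3)
u(4, 1)*(-405) - 273 = (I*√3)*(-405) - 273 = -405*I*√3 - 273 = -273 - 405*I*√3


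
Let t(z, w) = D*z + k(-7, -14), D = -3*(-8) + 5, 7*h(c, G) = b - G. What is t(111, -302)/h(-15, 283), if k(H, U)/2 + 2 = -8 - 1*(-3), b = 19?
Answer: -22435/264 ≈ -84.981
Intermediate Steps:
h(c, G) = 19/7 - G/7 (h(c, G) = (19 - G)/7 = 19/7 - G/7)
D = 29 (D = 24 + 5 = 29)
k(H, U) = -14 (k(H, U) = -4 + 2*(-8 - 1*(-3)) = -4 + 2*(-8 + 3) = -4 + 2*(-5) = -4 - 10 = -14)
t(z, w) = -14 + 29*z (t(z, w) = 29*z - 14 = -14 + 29*z)
t(111, -302)/h(-15, 283) = (-14 + 29*111)/(19/7 - 1/7*283) = (-14 + 3219)/(19/7 - 283/7) = 3205/(-264/7) = 3205*(-7/264) = -22435/264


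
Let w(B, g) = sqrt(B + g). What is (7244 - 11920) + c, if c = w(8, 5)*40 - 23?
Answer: -4699 + 40*sqrt(13) ≈ -4554.8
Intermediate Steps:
c = -23 + 40*sqrt(13) (c = sqrt(8 + 5)*40 - 23 = sqrt(13)*40 - 23 = 40*sqrt(13) - 23 = -23 + 40*sqrt(13) ≈ 121.22)
(7244 - 11920) + c = (7244 - 11920) + (-23 + 40*sqrt(13)) = -4676 + (-23 + 40*sqrt(13)) = -4699 + 40*sqrt(13)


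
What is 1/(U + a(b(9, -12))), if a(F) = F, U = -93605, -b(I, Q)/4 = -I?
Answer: -1/93569 ≈ -1.0687e-5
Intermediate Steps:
b(I, Q) = 4*I (b(I, Q) = -(-4)*I = 4*I)
1/(U + a(b(9, -12))) = 1/(-93605 + 4*9) = 1/(-93605 + 36) = 1/(-93569) = -1/93569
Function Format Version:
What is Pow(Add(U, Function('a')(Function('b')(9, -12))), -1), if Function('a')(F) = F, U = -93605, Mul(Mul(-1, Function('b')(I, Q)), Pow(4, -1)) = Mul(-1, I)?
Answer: Rational(-1, 93569) ≈ -1.0687e-5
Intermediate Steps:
Function('b')(I, Q) = Mul(4, I) (Function('b')(I, Q) = Mul(-4, Mul(-1, I)) = Mul(4, I))
Pow(Add(U, Function('a')(Function('b')(9, -12))), -1) = Pow(Add(-93605, Mul(4, 9)), -1) = Pow(Add(-93605, 36), -1) = Pow(-93569, -1) = Rational(-1, 93569)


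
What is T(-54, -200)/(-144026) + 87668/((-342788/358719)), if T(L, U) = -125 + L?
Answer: -1132338780324635/12342596122 ≈ -91742.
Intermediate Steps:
T(-54, -200)/(-144026) + 87668/((-342788/358719)) = (-125 - 54)/(-144026) + 87668/((-342788/358719)) = -179*(-1/144026) + 87668/((-342788*1/358719)) = 179/144026 + 87668/(-342788/358719) = 179/144026 + 87668*(-358719/342788) = 179/144026 - 7862044323/85697 = -1132338780324635/12342596122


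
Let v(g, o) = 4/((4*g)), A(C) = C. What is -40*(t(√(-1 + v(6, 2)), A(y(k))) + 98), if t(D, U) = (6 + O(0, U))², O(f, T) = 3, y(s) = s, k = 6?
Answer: -7160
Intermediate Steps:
v(g, o) = 1/g (v(g, o) = 4*(1/(4*g)) = 1/g)
t(D, U) = 81 (t(D, U) = (6 + 3)² = 9² = 81)
-40*(t(√(-1 + v(6, 2)), A(y(k))) + 98) = -40*(81 + 98) = -40*179 = -7160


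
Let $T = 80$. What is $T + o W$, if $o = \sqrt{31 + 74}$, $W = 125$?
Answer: $80 + 125 \sqrt{105} \approx 1360.9$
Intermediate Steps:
$o = \sqrt{105} \approx 10.247$
$T + o W = 80 + \sqrt{105} \cdot 125 = 80 + 125 \sqrt{105}$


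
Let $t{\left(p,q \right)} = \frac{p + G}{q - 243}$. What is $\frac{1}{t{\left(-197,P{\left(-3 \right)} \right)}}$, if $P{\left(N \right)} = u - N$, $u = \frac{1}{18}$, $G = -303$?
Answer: $\frac{4319}{9000} \approx 0.47989$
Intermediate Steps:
$u = \frac{1}{18} \approx 0.055556$
$P{\left(N \right)} = \frac{1}{18} - N$
$t{\left(p,q \right)} = \frac{-303 + p}{-243 + q}$ ($t{\left(p,q \right)} = \frac{p - 303}{q - 243} = \frac{-303 + p}{-243 + q}$)
$\frac{1}{t{\left(-197,P{\left(-3 \right)} \right)}} = \frac{1}{\frac{1}{-243 + \left(\frac{1}{18} - -3\right)} \left(-303 - 197\right)} = \frac{1}{\frac{1}{-243 + \left(\frac{1}{18} + 3\right)} \left(-500\right)} = \frac{1}{\frac{1}{-243 + \frac{55}{18}} \left(-500\right)} = \frac{1}{\frac{1}{- \frac{4319}{18}} \left(-500\right)} = \frac{1}{\left(- \frac{18}{4319}\right) \left(-500\right)} = \frac{1}{\frac{9000}{4319}} = \frac{4319}{9000}$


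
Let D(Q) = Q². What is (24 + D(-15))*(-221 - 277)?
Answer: -124002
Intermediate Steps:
(24 + D(-15))*(-221 - 277) = (24 + (-15)²)*(-221 - 277) = (24 + 225)*(-498) = 249*(-498) = -124002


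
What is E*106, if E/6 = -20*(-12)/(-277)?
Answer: -152640/277 ≈ -551.05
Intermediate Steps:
E = -1440/277 (E = 6*(-20*(-12)/(-277)) = 6*(240*(-1/277)) = 6*(-240/277) = -1440/277 ≈ -5.1986)
E*106 = -1440/277*106 = -152640/277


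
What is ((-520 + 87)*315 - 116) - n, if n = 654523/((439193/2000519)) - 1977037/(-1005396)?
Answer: -1376730202013842901/441562885428 ≈ -3.1179e+6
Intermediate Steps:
n = 1316452010961181193/441562885428 (n = 654523/((439193*(1/2000519))) - 1977037*(-1/1005396) = 654523/(439193/2000519) + 1977037/1005396 = 654523*(2000519/439193) + 1977037/1005396 = 1309385697437/439193 + 1977037/1005396 = 1316452010961181193/441562885428 ≈ 2.9813e+6)
((-520 + 87)*315 - 116) - n = ((-520 + 87)*315 - 116) - 1*1316452010961181193/441562885428 = (-433*315 - 116) - 1316452010961181193/441562885428 = (-136395 - 116) - 1316452010961181193/441562885428 = -136511 - 1316452010961181193/441562885428 = -1376730202013842901/441562885428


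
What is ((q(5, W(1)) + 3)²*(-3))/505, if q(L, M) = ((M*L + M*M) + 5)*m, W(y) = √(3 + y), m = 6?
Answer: -41067/505 ≈ -81.321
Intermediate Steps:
q(L, M) = 30 + 6*M² + 6*L*M (q(L, M) = ((M*L + M*M) + 5)*6 = ((L*M + M²) + 5)*6 = ((M² + L*M) + 5)*6 = (5 + M² + L*M)*6 = 30 + 6*M² + 6*L*M)
((q(5, W(1)) + 3)²*(-3))/505 = (((30 + 6*(√(3 + 1))² + 6*5*√(3 + 1)) + 3)²*(-3))/505 = (((30 + 6*(√4)² + 6*5*√4) + 3)²*(-3))*(1/505) = (((30 + 6*2² + 6*5*2) + 3)²*(-3))*(1/505) = (((30 + 6*4 + 60) + 3)²*(-3))*(1/505) = (((30 + 24 + 60) + 3)²*(-3))*(1/505) = ((114 + 3)²*(-3))*(1/505) = (117²*(-3))*(1/505) = (13689*(-3))*(1/505) = -41067*1/505 = -41067/505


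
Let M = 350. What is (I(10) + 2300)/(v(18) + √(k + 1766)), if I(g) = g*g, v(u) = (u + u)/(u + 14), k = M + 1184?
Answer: -57600/70373 + 512000*√33/70373 ≈ 40.976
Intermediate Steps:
k = 1534 (k = 350 + 1184 = 1534)
v(u) = 2*u/(14 + u) (v(u) = (2*u)/(14 + u) = 2*u/(14 + u))
I(g) = g²
(I(10) + 2300)/(v(18) + √(k + 1766)) = (10² + 2300)/(2*18/(14 + 18) + √(1534 + 1766)) = (100 + 2300)/(2*18/32 + √3300) = 2400/(2*18*(1/32) + 10*√33) = 2400/(9/8 + 10*√33)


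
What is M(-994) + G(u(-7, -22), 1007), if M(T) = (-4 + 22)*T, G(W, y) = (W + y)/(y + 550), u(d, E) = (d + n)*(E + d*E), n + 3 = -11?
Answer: -27859609/1557 ≈ -17893.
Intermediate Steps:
n = -14 (n = -3 - 11 = -14)
u(d, E) = (-14 + d)*(E + E*d) (u(d, E) = (d - 14)*(E + d*E) = (-14 + d)*(E + E*d))
G(W, y) = (W + y)/(550 + y)
M(T) = 18*T
M(-994) + G(u(-7, -22), 1007) = 18*(-994) + (-22*(-14 + (-7)² - 13*(-7)) + 1007)/(550 + 1007) = -17892 + (-22*(-14 + 49 + 91) + 1007)/1557 = -17892 + (-22*126 + 1007)/1557 = -17892 + (-2772 + 1007)/1557 = -17892 + (1/1557)*(-1765) = -17892 - 1765/1557 = -27859609/1557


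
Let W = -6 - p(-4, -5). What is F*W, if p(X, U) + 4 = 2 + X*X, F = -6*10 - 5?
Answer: 1300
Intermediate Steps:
F = -65 (F = -60 - 5 = -65)
p(X, U) = -2 + X² (p(X, U) = -4 + (2 + X*X) = -4 + (2 + X²) = -2 + X²)
W = -20 (W = -6 - (-2 + (-4)²) = -6 - (-2 + 16) = -6 - 1*14 = -6 - 14 = -20)
F*W = -65*(-20) = 1300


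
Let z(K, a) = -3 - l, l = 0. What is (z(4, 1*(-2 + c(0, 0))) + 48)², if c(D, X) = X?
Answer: 2025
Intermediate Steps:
z(K, a) = -3 (z(K, a) = -3 - 1*0 = -3 + 0 = -3)
(z(4, 1*(-2 + c(0, 0))) + 48)² = (-3 + 48)² = 45² = 2025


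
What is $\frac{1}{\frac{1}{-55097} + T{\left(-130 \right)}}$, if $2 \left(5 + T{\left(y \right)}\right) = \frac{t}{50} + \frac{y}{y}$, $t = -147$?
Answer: $- \frac{5509700}{32893009} \approx -0.1675$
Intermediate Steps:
$T{\left(y \right)} = - \frac{597}{100}$ ($T{\left(y \right)} = -5 + \frac{- \frac{147}{50} + \frac{y}{y}}{2} = -5 + \frac{\left(-147\right) \frac{1}{50} + 1}{2} = -5 + \frac{- \frac{147}{50} + 1}{2} = -5 + \frac{1}{2} \left(- \frac{97}{50}\right) = -5 - \frac{97}{100} = - \frac{597}{100}$)
$\frac{1}{\frac{1}{-55097} + T{\left(-130 \right)}} = \frac{1}{\frac{1}{-55097} - \frac{597}{100}} = \frac{1}{- \frac{1}{55097} - \frac{597}{100}} = \frac{1}{- \frac{32893009}{5509700}} = - \frac{5509700}{32893009}$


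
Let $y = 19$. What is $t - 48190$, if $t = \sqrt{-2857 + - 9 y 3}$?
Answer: $-48190 + i \sqrt{3370} \approx -48190.0 + 58.052 i$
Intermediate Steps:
$t = i \sqrt{3370}$ ($t = \sqrt{-2857 + \left(-9\right) 19 \cdot 3} = \sqrt{-2857 - 513} = \sqrt{-3370} = i \sqrt{3370} \approx 58.052 i$)
$t - 48190 = i \sqrt{3370} - 48190 = -48190 + i \sqrt{3370}$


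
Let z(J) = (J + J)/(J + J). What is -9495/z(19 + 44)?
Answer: -9495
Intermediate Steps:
z(J) = 1 (z(J) = (2*J)/((2*J)) = (2*J)*(1/(2*J)) = 1)
-9495/z(19 + 44) = -9495/1 = -9495*1 = -9495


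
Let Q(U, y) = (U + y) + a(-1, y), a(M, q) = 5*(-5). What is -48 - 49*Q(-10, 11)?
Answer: 1128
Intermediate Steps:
a(M, q) = -25
Q(U, y) = -25 + U + y (Q(U, y) = (U + y) - 25 = -25 + U + y)
-48 - 49*Q(-10, 11) = -48 - 49*(-25 - 10 + 11) = -48 - 49*(-24) = -48 + 1176 = 1128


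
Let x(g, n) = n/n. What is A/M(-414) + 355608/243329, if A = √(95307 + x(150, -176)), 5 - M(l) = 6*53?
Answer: 355608/243329 - 2*√23827/313 ≈ 0.47510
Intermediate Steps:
M(l) = -313 (M(l) = 5 - 6*53 = 5 - 1*318 = 5 - 318 = -313)
x(g, n) = 1
A = 2*√23827 (A = √(95307 + 1) = √95308 = 2*√23827 ≈ 308.72)
A/M(-414) + 355608/243329 = (2*√23827)/(-313) + 355608/243329 = (2*√23827)*(-1/313) + 355608*(1/243329) = -2*√23827/313 + 355608/243329 = 355608/243329 - 2*√23827/313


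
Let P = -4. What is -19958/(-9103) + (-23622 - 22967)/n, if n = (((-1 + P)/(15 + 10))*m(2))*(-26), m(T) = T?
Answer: -2119460519/473356 ≈ -4477.5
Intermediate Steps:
n = 52/5 (n = (((-1 - 4)/(15 + 10))*2)*(-26) = (-5/25*2)*(-26) = (-5*1/25*2)*(-26) = -1/5*2*(-26) = -2/5*(-26) = 52/5 ≈ 10.400)
-19958/(-9103) + (-23622 - 22967)/n = -19958/(-9103) + (-23622 - 22967)/(52/5) = -19958*(-1/9103) - 46589*5/52 = 19958/9103 - 232945/52 = -2119460519/473356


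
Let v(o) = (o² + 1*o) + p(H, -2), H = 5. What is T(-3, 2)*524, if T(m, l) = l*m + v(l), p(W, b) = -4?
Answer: -2096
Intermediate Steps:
v(o) = -4 + o + o² (v(o) = (o² + 1*o) - 4 = (o² + o) - 4 = (o + o²) - 4 = -4 + o + o²)
T(m, l) = -4 + l + l² + l*m (T(m, l) = l*m + (-4 + l + l²) = -4 + l + l² + l*m)
T(-3, 2)*524 = (-4 + 2 + 2² + 2*(-3))*524 = (-4 + 2 + 4 - 6)*524 = -4*524 = -2096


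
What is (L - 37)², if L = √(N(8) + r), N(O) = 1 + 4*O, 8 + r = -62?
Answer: (37 - I*√37)² ≈ 1332.0 - 450.12*I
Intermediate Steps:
r = -70 (r = -8 - 62 = -70)
L = I*√37 (L = √((1 + 4*8) - 70) = √((1 + 32) - 70) = √(33 - 70) = √(-37) = I*√37 ≈ 6.0828*I)
(L - 37)² = (I*√37 - 37)² = (-37 + I*√37)²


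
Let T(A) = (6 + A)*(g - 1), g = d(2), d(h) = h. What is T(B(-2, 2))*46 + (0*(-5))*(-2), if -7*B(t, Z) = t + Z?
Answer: 276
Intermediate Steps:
B(t, Z) = -Z/7 - t/7 (B(t, Z) = -(t + Z)/7 = -(Z + t)/7 = -Z/7 - t/7)
g = 2
T(A) = 6 + A (T(A) = (6 + A)*(2 - 1) = (6 + A)*1 = 6 + A)
T(B(-2, 2))*46 + (0*(-5))*(-2) = (6 + (-⅐*2 - ⅐*(-2)))*46 + (0*(-5))*(-2) = (6 + (-2/7 + 2/7))*46 + 0*(-2) = (6 + 0)*46 + 0 = 6*46 + 0 = 276 + 0 = 276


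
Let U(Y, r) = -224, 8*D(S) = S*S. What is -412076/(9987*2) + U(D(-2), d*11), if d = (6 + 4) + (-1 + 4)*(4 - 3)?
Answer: -2443126/9987 ≈ -244.63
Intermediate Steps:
D(S) = S**2/8 (D(S) = (S*S)/8 = S**2/8)
d = 13 (d = 10 + 3*1 = 10 + 3 = 13)
-412076/(9987*2) + U(D(-2), d*11) = -412076/(9987*2) - 224 = -412076/19974 - 224 = -412076*1/19974 - 224 = -206038/9987 - 224 = -2443126/9987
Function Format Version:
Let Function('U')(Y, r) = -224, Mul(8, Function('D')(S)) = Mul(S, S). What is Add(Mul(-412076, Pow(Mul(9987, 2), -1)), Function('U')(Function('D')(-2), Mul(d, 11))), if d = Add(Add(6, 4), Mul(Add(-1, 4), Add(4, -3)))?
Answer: Rational(-2443126, 9987) ≈ -244.63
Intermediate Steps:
Function('D')(S) = Mul(Rational(1, 8), Pow(S, 2)) (Function('D')(S) = Mul(Rational(1, 8), Mul(S, S)) = Mul(Rational(1, 8), Pow(S, 2)))
d = 13 (d = Add(10, Mul(3, 1)) = Add(10, 3) = 13)
Add(Mul(-412076, Pow(Mul(9987, 2), -1)), Function('U')(Function('D')(-2), Mul(d, 11))) = Add(Mul(-412076, Pow(Mul(9987, 2), -1)), -224) = Add(Mul(-412076, Pow(19974, -1)), -224) = Add(Mul(-412076, Rational(1, 19974)), -224) = Add(Rational(-206038, 9987), -224) = Rational(-2443126, 9987)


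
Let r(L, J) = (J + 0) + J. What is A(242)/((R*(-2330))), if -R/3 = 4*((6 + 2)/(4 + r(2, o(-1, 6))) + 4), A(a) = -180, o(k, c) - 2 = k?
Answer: -9/7456 ≈ -0.0012071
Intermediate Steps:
o(k, c) = 2 + k
r(L, J) = 2*J (r(L, J) = J + J = 2*J)
R = -64 (R = -12*((6 + 2)/(4 + 2*(2 - 1)) + 4) = -12*(8/(4 + 2*1) + 4) = -12*(8/(4 + 2) + 4) = -12*(8/6 + 4) = -12*(8*(⅙) + 4) = -12*(4/3 + 4) = -12*16/3 = -3*64/3 = -64)
A(242)/((R*(-2330))) = -180/((-64*(-2330))) = -180/149120 = -180*1/149120 = -9/7456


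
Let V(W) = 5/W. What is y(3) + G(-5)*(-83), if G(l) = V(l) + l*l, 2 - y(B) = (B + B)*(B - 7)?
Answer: -1966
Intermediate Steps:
y(B) = 2 - 2*B*(-7 + B) (y(B) = 2 - (B + B)*(B - 7) = 2 - 2*B*(-7 + B))
G(l) = l**2 + 5/l (G(l) = 5/l + l*l = 5/l + l**2 = l**2 + 5/l)
y(3) + G(-5)*(-83) = (2 - 2*3**2 + 14*3) + ((5 + (-5)**3)/(-5))*(-83) = (2 - 2*9 + 42) - (5 - 125)/5*(-83) = (2 - 18 + 42) - 1/5*(-120)*(-83) = 26 + 24*(-83) = 26 - 1992 = -1966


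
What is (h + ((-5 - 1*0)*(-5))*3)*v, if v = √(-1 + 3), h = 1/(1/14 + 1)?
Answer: 1139*√2/15 ≈ 107.39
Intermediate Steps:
h = 14/15 (h = 1/(1/14 + 1) = 1/(15/14) = 14/15 ≈ 0.93333)
v = √2 ≈ 1.4142
(h + ((-5 - 1*0)*(-5))*3)*v = (14/15 + ((-5 - 1*0)*(-5))*3)*√2 = (14/15 + ((-5 + 0)*(-5))*3)*√2 = (14/15 - 5*(-5)*3)*√2 = (14/15 + 25*3)*√2 = (14/15 + 75)*√2 = 1139*√2/15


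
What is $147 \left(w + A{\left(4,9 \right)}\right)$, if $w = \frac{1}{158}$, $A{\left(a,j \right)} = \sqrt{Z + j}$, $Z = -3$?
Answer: $\frac{147}{158} + 147 \sqrt{6} \approx 361.01$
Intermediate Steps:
$A{\left(a,j \right)} = \sqrt{-3 + j}$
$w = \frac{1}{158} \approx 0.0063291$
$147 \left(w + A{\left(4,9 \right)}\right) = 147 \left(\frac{1}{158} + \sqrt{-3 + 9}\right) = 147 \left(\frac{1}{158} + \sqrt{6}\right) = \frac{147}{158} + 147 \sqrt{6}$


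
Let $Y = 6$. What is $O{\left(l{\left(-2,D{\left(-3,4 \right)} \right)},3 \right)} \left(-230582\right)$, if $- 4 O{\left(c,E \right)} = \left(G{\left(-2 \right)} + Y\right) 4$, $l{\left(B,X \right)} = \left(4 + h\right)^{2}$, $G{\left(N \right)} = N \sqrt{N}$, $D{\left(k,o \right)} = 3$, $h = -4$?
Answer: $1383492 - 461164 i \sqrt{2} \approx 1.3835 \cdot 10^{6} - 6.5218 \cdot 10^{5} i$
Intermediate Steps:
$G{\left(N \right)} = N^{\frac{3}{2}}$
$l{\left(B,X \right)} = 0$ ($l{\left(B,X \right)} = \left(4 - 4\right)^{2} = 0^{2} = 0$)
$O{\left(c,E \right)} = -6 + 2 i \sqrt{2}$ ($O{\left(c,E \right)} = - \frac{\left(\left(-2\right)^{\frac{3}{2}} + 6\right) 4}{4} = - \frac{\left(- 2 i \sqrt{2} + 6\right) 4}{4} = - \frac{\left(6 - 2 i \sqrt{2}\right) 4}{4} = - \frac{24 - 8 i \sqrt{2}}{4} = -6 + 2 i \sqrt{2}$)
$O{\left(l{\left(-2,D{\left(-3,4 \right)} \right)},3 \right)} \left(-230582\right) = \left(-6 + 2 i \sqrt{2}\right) \left(-230582\right) = 1383492 - 461164 i \sqrt{2}$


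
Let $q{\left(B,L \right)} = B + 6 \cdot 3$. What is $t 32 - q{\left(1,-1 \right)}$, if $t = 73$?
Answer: $2317$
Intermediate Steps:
$q{\left(B,L \right)} = 18 + B$ ($q{\left(B,L \right)} = B + 18 = 18 + B$)
$t 32 - q{\left(1,-1 \right)} = 73 \cdot 32 + \left(0 - \left(18 + 1\right)\right) = 2336 + \left(0 - 19\right) = 2336 - 19 = 2317$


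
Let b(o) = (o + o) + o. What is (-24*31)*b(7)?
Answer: -15624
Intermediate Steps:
b(o) = 3*o (b(o) = 2*o + o = 3*o)
(-24*31)*b(7) = (-24*31)*(3*7) = -744*21 = -15624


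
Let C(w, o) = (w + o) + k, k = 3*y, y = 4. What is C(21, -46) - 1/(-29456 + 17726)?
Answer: -152489/11730 ≈ -13.000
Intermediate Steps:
k = 12 (k = 3*4 = 12)
C(w, o) = 12 + o + w (C(w, o) = (w + o) + 12 = (o + w) + 12 = 12 + o + w)
C(21, -46) - 1/(-29456 + 17726) = (12 - 46 + 21) - 1/(-29456 + 17726) = -13 - 1/(-11730) = -13 - 1*(-1/11730) = -13 + 1/11730 = -152489/11730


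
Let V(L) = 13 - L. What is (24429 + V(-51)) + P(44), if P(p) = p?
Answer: 24537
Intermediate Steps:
(24429 + V(-51)) + P(44) = (24429 + (13 - 1*(-51))) + 44 = (24429 + (13 + 51)) + 44 = (24429 + 64) + 44 = 24493 + 44 = 24537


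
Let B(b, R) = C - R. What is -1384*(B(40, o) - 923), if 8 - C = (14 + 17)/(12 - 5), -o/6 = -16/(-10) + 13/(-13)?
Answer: 44362736/35 ≈ 1.2675e+6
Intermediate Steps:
o = -18/5 (o = -6*(-16/(-10) + 13/(-13)) = -6*(-16*(-⅒) + 13*(-1/13)) = -6*(8/5 - 1) = -6*⅗ = -18/5 ≈ -3.6000)
C = 25/7 (C = 8 - (14 + 17)/(12 - 5) = 8 - 31/7 = 25/7 ≈ 3.5714)
B(b, R) = 25/7 - R
-1384*(B(40, o) - 923) = -1384*((25/7 - 1*(-18/5)) - 923) = -1384*((25/7 + 18/5) - 923) = -1384*(251/35 - 923) = -1384*(-32054/35) = 44362736/35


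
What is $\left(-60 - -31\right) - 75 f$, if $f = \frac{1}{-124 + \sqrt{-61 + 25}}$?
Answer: $- \frac{109412}{3853} + \frac{225 i}{7706} \approx -28.397 + 0.029198 i$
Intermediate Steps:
$f = \frac{-124 - 6 i}{15412}$ ($f = \frac{1}{-124 + \sqrt{-36}} = \frac{1}{-124 + 6 i} = \frac{-124 - 6 i}{15412} \approx -0.0080457 - 0.00038931 i$)
$\left(-60 - -31\right) - 75 f = \left(-60 - -31\right) - 75 \left(- \frac{31}{3853} - \frac{3 i}{7706}\right) = \left(-60 + 31\right) + \left(\frac{2325}{3853} + \frac{225 i}{7706}\right) = -29 + \left(\frac{2325}{3853} + \frac{225 i}{7706}\right) = - \frac{109412}{3853} + \frac{225 i}{7706}$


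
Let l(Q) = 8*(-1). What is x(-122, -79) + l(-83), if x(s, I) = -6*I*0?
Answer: -8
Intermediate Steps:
x(s, I) = 0
l(Q) = -8
x(-122, -79) + l(-83) = 0 - 8 = -8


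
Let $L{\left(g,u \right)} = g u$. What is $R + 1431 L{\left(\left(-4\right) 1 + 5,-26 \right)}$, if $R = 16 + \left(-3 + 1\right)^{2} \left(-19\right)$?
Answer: $-37266$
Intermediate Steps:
$R = -60$ ($R = 16 + \left(-2\right)^{2} \left(-19\right) = 16 + 4 \left(-19\right) = 16 - 76 = -60$)
$R + 1431 L{\left(\left(-4\right) 1 + 5,-26 \right)} = -60 + 1431 \left(\left(-4\right) 1 + 5\right) \left(-26\right) = -60 + 1431 \left(-4 + 5\right) \left(-26\right) = -60 + 1431 \cdot 1 \left(-26\right) = -60 + 1431 \left(-26\right) = -60 - 37206 = -37266$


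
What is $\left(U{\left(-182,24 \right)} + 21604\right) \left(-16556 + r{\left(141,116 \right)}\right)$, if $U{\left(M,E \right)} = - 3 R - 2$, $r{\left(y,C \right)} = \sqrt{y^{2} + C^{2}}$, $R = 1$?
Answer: $-357593044 + 21599 \sqrt{33337} \approx -3.5365 \cdot 10^{8}$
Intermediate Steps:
$r{\left(y,C \right)} = \sqrt{C^{2} + y^{2}}$
$U{\left(M,E \right)} = -5$ ($U{\left(M,E \right)} = \left(-3\right) 1 - 2 = -3 - 2 = -5$)
$\left(U{\left(-182,24 \right)} + 21604\right) \left(-16556 + r{\left(141,116 \right)}\right) = \left(-5 + 21604\right) \left(-16556 + \sqrt{116^{2} + 141^{2}}\right) = 21599 \left(-16556 + \sqrt{13456 + 19881}\right) = 21599 \left(-16556 + \sqrt{33337}\right) = -357593044 + 21599 \sqrt{33337}$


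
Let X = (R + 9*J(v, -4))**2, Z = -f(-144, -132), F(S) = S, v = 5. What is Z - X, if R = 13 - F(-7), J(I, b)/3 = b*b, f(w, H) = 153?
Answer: -204457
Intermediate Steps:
J(I, b) = 3*b**2 (J(I, b) = 3*(b*b) = 3*b**2)
Z = -153 (Z = -1*153 = -153)
R = 20 (R = 13 - 1*(-7) = 13 + 7 = 20)
X = 204304 (X = (20 + 9*(3*(-4)**2))**2 = (20 + 9*(3*16))**2 = (20 + 9*48)**2 = (20 + 432)**2 = 452**2 = 204304)
Z - X = -153 - 1*204304 = -153 - 204304 = -204457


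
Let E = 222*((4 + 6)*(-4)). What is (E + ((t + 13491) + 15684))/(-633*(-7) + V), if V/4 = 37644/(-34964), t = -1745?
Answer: 162145550/38693727 ≈ 4.1905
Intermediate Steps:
V = -37644/8741 (V = 4*(37644/(-34964)) = 4*(37644*(-1/34964)) = 4*(-9411/8741) = -37644/8741 ≈ -4.3066)
E = -8880 (E = 222*(10*(-4)) = 222*(-40) = -8880)
(E + ((t + 13491) + 15684))/(-633*(-7) + V) = (-8880 + ((-1745 + 13491) + 15684))/(-633*(-7) - 37644/8741) = (-8880 + (11746 + 15684))/(4431 - 37644/8741) = (-8880 + 27430)/(38693727/8741) = 18550*(8741/38693727) = 162145550/38693727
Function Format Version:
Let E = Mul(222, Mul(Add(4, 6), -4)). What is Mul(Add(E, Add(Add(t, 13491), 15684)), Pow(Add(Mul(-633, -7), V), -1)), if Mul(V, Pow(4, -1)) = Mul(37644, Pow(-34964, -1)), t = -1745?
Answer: Rational(162145550, 38693727) ≈ 4.1905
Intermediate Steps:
V = Rational(-37644, 8741) (V = Mul(4, Mul(37644, Pow(-34964, -1))) = Mul(4, Mul(37644, Rational(-1, 34964))) = Mul(4, Rational(-9411, 8741)) = Rational(-37644, 8741) ≈ -4.3066)
E = -8880 (E = Mul(222, Mul(10, -4)) = Mul(222, -40) = -8880)
Mul(Add(E, Add(Add(t, 13491), 15684)), Pow(Add(Mul(-633, -7), V), -1)) = Mul(Add(-8880, Add(Add(-1745, 13491), 15684)), Pow(Add(Mul(-633, -7), Rational(-37644, 8741)), -1)) = Mul(Add(-8880, Add(11746, 15684)), Pow(Add(4431, Rational(-37644, 8741)), -1)) = Mul(Add(-8880, 27430), Pow(Rational(38693727, 8741), -1)) = Mul(18550, Rational(8741, 38693727)) = Rational(162145550, 38693727)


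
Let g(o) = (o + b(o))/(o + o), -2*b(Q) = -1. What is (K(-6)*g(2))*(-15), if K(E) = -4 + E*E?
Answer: -300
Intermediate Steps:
K(E) = -4 + E²
b(Q) = ½ (b(Q) = -½*(-1) = ½)
g(o) = (½ + o)/(2*o) (g(o) = (o + ½)/(o + o) = (½ + o)/((2*o)) = (½ + o)*(1/(2*o)) = (½ + o)/(2*o))
(K(-6)*g(2))*(-15) = ((-4 + (-6)²)*((¼)*(1 + 2*2)/2))*(-15) = ((-4 + 36)*((¼)*(½)*(1 + 4)))*(-15) = (32*((¼)*(½)*5))*(-15) = (32*(5/8))*(-15) = 20*(-15) = -300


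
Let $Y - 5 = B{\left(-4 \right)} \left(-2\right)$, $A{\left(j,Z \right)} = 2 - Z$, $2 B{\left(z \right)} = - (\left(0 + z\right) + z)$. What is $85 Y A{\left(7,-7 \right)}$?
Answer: $-2295$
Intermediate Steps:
$B{\left(z \right)} = - z$ ($B{\left(z \right)} = \frac{\left(-1\right) \left(\left(0 + z\right) + z\right)}{2} = \frac{\left(-1\right) \left(z + z\right)}{2} = \frac{\left(-1\right) 2 z}{2} = \frac{\left(-2\right) z}{2} = - z$)
$Y = -3$ ($Y = 5 + \left(-1\right) \left(-4\right) \left(-2\right) = 5 + 4 \left(-2\right) = 5 - 8 = -3$)
$85 Y A{\left(7,-7 \right)} = 85 \left(-3\right) \left(2 - -7\right) = - 255 \left(2 + 7\right) = \left(-255\right) 9 = -2295$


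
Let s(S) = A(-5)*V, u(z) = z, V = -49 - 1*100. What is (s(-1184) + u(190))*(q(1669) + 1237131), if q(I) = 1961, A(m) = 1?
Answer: 50802772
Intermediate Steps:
V = -149 (V = -49 - 100 = -149)
s(S) = -149 (s(S) = 1*(-149) = -149)
(s(-1184) + u(190))*(q(1669) + 1237131) = (-149 + 190)*(1961 + 1237131) = 41*1239092 = 50802772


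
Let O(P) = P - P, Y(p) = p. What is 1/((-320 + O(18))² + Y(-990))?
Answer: 1/101410 ≈ 9.8610e-6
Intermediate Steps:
O(P) = 0
1/((-320 + O(18))² + Y(-990)) = 1/((-320 + 0)² - 990) = 1/((-320)² - 990) = 1/(102400 - 990) = 1/101410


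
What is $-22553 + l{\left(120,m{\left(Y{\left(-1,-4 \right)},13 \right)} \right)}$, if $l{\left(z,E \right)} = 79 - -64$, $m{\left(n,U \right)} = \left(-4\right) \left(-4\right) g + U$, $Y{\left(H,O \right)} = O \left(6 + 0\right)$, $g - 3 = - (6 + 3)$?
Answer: $-22410$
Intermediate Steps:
$g = -6$ ($g = 3 - \left(6 + 3\right) = 3 - 9 = -6$)
$Y{\left(H,O \right)} = 6 O$ ($Y{\left(H,O \right)} = O 6 = 6 O$)
$m{\left(n,U \right)} = -96 + U$ ($m{\left(n,U \right)} = \left(-4\right) \left(-4\right) \left(-6\right) + U = 16 \left(-6\right) + U = -96 + U$)
$l{\left(z,E \right)} = 143$ ($l{\left(z,E \right)} = 79 + 64 = 143$)
$-22553 + l{\left(120,m{\left(Y{\left(-1,-4 \right)},13 \right)} \right)} = -22553 + 143 = -22410$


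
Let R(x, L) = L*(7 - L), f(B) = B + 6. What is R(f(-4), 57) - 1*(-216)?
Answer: -2634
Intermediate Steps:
f(B) = 6 + B
R(f(-4), 57) - 1*(-216) = 57*(7 - 1*57) - 1*(-216) = 57*(7 - 57) + 216 = 57*(-50) + 216 = -2850 + 216 = -2634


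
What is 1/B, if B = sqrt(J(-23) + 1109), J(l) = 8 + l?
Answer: sqrt(1094)/1094 ≈ 0.030234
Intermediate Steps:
B = sqrt(1094) (B = sqrt((8 - 23) + 1109) = sqrt(-15 + 1109) = sqrt(1094) ≈ 33.076)
1/B = 1/(sqrt(1094)) = sqrt(1094)/1094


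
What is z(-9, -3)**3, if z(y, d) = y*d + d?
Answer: 13824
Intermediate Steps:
z(y, d) = d + d*y (z(y, d) = d*y + d = d + d*y)
z(-9, -3)**3 = (-3*(1 - 9))**3 = (-3*(-8))**3 = 24**3 = 13824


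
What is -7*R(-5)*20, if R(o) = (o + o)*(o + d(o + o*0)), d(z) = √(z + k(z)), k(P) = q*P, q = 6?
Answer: -7000 + 1400*I*√35 ≈ -7000.0 + 8282.5*I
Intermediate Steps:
k(P) = 6*P
d(z) = √7*√z (d(z) = √(z + 6*z) = √(7*z) = √7*√z)
R(o) = 2*o*(o + √7*√o) (R(o) = (o + o)*(o + √7*√(o + o*0)) = (2*o)*(o + √7*√(o + 0)) = (2*o)*(o + √7*√o) = 2*o*(o + √7*√o))
-7*R(-5)*20 = -14*(-5)*(-5 + √7*√(-5))*20 = -14*(-5)*(-5 + √7*(I*√5))*20 = -14*(-5)*(-5 + I*√35)*20 = -7*(50 - 10*I*√35)*20 = (-350 + 70*I*√35)*20 = -7000 + 1400*I*√35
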